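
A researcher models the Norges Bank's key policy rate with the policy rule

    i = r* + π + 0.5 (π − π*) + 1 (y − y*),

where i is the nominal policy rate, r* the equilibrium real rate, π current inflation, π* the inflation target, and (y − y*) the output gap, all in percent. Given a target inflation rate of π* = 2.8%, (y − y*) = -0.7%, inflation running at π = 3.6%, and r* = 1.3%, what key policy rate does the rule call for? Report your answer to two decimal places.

i = 1.3 + 3.6 + 0.5 × (3.6 − 2.8) + 1 × (-0.7)
   = 1.3 + 3.6 + 0.4 − 0.7 = 4.60

4.60%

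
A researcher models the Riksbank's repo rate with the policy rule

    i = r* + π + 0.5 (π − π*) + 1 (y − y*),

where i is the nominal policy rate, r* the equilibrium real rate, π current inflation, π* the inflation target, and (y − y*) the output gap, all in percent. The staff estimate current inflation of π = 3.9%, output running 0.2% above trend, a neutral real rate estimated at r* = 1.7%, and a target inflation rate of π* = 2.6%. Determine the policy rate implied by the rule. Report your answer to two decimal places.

Output 0.2% above potential → (y − y*) = 0.2.
i = 1.7 + 3.9 + 0.5 × (3.9 − 2.6) + 1 × 0.2
   = 1.7 + 3.9 + 0.65 + 0.2 = 6.45

6.45%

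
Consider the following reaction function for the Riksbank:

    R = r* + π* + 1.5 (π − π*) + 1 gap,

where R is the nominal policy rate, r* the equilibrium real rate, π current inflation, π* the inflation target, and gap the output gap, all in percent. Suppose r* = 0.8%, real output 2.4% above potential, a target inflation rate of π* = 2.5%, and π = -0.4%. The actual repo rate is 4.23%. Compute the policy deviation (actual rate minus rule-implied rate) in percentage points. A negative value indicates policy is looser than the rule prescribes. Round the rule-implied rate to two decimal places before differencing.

Output 2.4% above potential → gap = 2.4.
R = 0.8 + 2.5 + 1.5 × (-0.4 − 2.5) + 1 × 2.4
   = 0.8 + 2.5 − 4.35 + 2.4 = 1.35
Deviation = 4.23 − 1.35 = 2.88 pp.

2.88 pp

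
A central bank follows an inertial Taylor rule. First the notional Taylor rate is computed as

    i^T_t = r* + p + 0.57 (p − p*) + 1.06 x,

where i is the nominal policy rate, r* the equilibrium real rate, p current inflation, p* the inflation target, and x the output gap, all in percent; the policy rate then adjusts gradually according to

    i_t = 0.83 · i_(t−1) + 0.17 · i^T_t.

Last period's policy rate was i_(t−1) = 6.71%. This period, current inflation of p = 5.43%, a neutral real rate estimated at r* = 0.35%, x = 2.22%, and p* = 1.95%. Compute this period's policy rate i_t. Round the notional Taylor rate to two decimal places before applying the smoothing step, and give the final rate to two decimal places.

7.29%

i^T_t = 0.35 + 5.43 + 0.57 × (5.43 − 1.95) + 1.06 × 2.22
   = 0.35 + 5.43 + 1.9836 + 2.3532 = 10.12
i_t = 0.83 × 6.71 + 0.17 × 10.12 = 5.5693 + 1.7204 = 7.29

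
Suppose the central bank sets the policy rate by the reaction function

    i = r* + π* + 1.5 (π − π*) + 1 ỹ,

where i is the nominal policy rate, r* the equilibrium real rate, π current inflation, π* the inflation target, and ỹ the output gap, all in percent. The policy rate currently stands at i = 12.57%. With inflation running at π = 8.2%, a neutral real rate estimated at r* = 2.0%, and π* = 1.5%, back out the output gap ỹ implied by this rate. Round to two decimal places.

1 ỹ = 12.57 − 2.0 − 1.5 − 1.5 × (8.2 − 1.5) = -0.98
ỹ = -0.98 / 1 = -0.98

-0.98%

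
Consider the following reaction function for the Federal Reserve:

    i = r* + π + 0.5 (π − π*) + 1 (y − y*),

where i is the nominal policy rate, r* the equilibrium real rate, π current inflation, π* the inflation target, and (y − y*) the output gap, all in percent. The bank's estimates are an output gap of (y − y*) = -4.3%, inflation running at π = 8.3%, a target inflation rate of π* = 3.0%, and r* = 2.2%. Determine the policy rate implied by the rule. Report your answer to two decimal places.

8.85%

i = 2.2 + 8.3 + 0.5 × (8.3 − 3.0) + 1 × (-4.3)
   = 2.2 + 8.3 + 2.65 − 4.3 = 8.85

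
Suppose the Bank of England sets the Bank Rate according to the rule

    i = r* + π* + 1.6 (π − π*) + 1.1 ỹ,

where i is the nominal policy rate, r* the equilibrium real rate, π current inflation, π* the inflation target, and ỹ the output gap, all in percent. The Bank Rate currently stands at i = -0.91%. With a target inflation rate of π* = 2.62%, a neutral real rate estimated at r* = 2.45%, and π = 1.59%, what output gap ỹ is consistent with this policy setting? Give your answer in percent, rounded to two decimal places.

1.1 ỹ = -0.91 − 2.45 − 2.62 − 1.6 × (1.59 − 2.62) = -4.332
ỹ = -4.332 / 1.1 = -3.94

-3.94%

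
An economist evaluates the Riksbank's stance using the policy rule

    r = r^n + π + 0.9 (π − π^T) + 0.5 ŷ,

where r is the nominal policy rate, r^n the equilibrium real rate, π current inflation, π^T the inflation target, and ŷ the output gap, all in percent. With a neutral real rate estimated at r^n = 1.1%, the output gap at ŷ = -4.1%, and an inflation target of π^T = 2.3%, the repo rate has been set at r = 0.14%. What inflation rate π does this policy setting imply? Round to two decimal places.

Collecting π: r = r^n + (1 + 0.9) π − 0.9 π^T + 0.5 ŷ
1.9 π = 0.14 − 1.1 + 0.9 × 2.3 − 0.5 × (-4.1) = 3.16
π = 3.16 / 1.9 = 1.66

1.66%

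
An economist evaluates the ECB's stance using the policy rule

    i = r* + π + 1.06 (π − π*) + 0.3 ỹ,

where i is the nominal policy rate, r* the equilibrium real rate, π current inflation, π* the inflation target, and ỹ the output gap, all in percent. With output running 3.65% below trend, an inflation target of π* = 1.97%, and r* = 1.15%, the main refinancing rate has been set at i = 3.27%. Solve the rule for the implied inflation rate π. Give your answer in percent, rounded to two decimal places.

2.57%

Output 3.65% below potential → ỹ = -3.65.
Collecting π: i = r* + (1 + 1.06) π − 1.06 π* + 0.3 ỹ
2.06 π = 3.27 − 1.15 + 1.06 × 1.97 − 0.3 × (-3.65) = 5.3032
π = 5.3032 / 2.06 = 2.57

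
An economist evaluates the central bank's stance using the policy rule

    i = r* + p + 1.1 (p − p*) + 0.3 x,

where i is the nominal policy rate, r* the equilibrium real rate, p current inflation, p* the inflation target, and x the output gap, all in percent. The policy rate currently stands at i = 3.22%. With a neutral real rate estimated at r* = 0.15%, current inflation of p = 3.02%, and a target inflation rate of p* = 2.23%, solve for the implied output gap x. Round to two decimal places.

0.3 x = 3.22 − 0.15 − 3.02 − 1.1 × (3.02 − 2.23) = -0.819
x = -0.819 / 0.3 = -2.73

-2.73%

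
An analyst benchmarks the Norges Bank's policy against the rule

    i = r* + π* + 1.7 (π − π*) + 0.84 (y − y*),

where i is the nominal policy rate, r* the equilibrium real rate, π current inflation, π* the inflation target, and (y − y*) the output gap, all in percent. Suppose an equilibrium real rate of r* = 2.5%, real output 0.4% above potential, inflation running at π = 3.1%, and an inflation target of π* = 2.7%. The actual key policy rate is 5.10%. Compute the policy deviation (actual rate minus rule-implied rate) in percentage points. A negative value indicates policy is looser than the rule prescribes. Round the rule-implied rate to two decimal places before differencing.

Output 0.4% above potential → (y − y*) = 0.4.
i = 2.5 + 2.7 + 1.7 × (3.1 − 2.7) + 0.84 × 0.4
   = 2.5 + 2.7 + 0.68 + 0.336 = 6.22
Deviation = 5.10 − 6.22 = -1.12 pp.

-1.12 pp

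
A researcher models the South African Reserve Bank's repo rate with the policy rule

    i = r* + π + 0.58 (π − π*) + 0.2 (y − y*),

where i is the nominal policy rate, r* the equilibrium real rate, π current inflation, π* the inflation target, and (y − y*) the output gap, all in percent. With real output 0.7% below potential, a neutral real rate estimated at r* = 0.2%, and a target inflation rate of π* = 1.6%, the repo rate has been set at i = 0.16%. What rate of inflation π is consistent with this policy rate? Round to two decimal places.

0.65%

Output 0.7% below potential → (y − y*) = -0.7.
Collecting π: i = r* + (1 + 0.58) π − 0.58 π* + 0.2 (y − y*)
1.58 π = 0.16 − 0.2 + 0.58 × 1.6 − 0.2 × (-0.7) = 1.028
π = 1.028 / 1.58 = 0.65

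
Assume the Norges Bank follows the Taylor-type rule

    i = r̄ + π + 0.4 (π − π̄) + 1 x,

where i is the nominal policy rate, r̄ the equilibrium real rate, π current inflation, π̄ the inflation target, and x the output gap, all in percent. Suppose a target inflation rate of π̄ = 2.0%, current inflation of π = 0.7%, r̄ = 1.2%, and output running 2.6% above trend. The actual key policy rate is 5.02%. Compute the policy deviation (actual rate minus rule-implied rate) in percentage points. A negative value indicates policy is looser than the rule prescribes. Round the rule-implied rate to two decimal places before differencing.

Output 2.6% above potential → x = 2.6.
i = 1.2 + 0.7 + 0.4 × (0.7 − 2.0) + 1 × 2.6
   = 1.2 + 0.7 − 0.52 + 2.6 = 3.98
Deviation = 5.02 − 3.98 = 1.04 pp.

1.04 pp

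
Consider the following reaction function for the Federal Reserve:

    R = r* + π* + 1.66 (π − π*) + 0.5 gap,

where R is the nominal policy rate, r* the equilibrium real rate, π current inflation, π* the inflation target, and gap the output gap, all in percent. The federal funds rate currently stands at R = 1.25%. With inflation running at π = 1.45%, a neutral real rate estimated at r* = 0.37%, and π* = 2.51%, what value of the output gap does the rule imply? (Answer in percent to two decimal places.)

0.26%

0.5 gap = 1.25 − 0.37 − 2.51 − 1.66 × (1.45 − 2.51) = 0.1296
gap = 0.1296 / 0.5 = 0.26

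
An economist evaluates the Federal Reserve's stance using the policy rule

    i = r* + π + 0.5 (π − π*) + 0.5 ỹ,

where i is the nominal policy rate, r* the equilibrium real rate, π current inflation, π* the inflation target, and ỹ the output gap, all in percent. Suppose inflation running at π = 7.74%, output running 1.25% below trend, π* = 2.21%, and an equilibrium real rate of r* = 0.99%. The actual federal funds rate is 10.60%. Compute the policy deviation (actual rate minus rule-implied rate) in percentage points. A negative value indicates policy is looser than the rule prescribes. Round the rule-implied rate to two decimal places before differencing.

Output 1.25% below potential → ỹ = -1.25.
i = 0.99 + 7.74 + 0.5 × (7.74 − 2.21) + 0.5 × (-1.25)
   = 0.99 + 7.74 + 2.765 − 0.625 = 10.87
Deviation = 10.60 − 10.87 = -0.27 pp.

-0.27 pp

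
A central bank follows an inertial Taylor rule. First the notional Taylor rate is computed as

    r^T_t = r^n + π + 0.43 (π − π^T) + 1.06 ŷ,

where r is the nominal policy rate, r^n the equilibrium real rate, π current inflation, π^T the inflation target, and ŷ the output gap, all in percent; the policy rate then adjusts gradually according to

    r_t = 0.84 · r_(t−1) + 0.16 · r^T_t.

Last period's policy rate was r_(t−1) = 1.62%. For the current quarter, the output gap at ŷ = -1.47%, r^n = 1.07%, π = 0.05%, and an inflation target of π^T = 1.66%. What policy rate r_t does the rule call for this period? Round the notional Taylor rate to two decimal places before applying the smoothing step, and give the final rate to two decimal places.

r^T_t = 1.07 + 0.05 + 0.43 × (0.05 − 1.66) + 1.06 × (-1.47)
   = 1.07 + 0.05 − 0.6923 − 1.5582 = -1.13
r_t = 0.84 × 1.62 + 0.16 × (-1.13) = 1.3608 − 0.1808 = 1.18

1.18%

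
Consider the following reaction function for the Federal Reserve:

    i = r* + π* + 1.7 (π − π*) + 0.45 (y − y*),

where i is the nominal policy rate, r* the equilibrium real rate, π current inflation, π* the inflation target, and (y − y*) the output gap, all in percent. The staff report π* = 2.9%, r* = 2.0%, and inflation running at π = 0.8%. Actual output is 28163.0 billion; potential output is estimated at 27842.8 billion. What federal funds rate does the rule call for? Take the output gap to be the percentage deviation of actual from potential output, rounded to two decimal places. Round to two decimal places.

Output gap = 100 × (28163.0 − 27842.8) / 27842.8 = 1.15%.
i = 2.00 + 2.90 + 1.7 × (0.80 − 2.90) + 0.45 × 1.15
   = 2.00 + 2.9 − 3.57 + 0.5175 = 1.85

1.85%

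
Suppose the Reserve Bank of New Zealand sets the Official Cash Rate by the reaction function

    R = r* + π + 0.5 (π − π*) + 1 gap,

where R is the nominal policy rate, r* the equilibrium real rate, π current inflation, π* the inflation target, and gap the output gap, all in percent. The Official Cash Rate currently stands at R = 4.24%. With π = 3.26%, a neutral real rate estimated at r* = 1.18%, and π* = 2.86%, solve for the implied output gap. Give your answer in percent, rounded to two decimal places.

1 gap = 4.24 − 1.18 − 3.26 − 0.5 × (3.26 − 2.86) = -0.4
gap = -0.4 / 1 = -0.40

-0.40%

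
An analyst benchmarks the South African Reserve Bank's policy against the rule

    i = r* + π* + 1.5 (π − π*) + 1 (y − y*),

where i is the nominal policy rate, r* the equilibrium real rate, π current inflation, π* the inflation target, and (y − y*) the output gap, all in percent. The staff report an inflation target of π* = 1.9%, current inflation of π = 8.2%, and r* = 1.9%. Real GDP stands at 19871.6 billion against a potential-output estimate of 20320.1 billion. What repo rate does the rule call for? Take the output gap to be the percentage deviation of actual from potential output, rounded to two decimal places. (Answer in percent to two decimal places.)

11.04%

Output gap = 100 × (19871.6 − 20320.1) / 20320.1 = -2.21%.
i = 1.90 + 1.90 + 1.5 × (8.20 − 1.90) + 1 × (-2.21)
   = 1.90 + 1.9 + 9.45 − 2.21 = 11.04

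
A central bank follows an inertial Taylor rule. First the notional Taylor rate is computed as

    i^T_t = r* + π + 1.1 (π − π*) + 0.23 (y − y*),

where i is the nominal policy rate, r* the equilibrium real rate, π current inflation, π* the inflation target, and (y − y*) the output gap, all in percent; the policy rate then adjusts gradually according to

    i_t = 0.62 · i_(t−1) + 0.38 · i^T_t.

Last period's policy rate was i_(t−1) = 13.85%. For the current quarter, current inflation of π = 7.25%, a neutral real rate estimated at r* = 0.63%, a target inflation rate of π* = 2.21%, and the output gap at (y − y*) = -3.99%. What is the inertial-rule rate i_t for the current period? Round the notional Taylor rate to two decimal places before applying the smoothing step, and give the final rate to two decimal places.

i^T_t = 0.63 + 7.25 + 1.1 × (7.25 − 2.21) + 0.23 × (-3.99)
   = 0.63 + 7.25 + 5.544 − 0.9177 = 12.51
i_t = 0.62 × 13.85 + 0.38 × 12.51 = 8.587 + 4.7538 = 13.34

13.34%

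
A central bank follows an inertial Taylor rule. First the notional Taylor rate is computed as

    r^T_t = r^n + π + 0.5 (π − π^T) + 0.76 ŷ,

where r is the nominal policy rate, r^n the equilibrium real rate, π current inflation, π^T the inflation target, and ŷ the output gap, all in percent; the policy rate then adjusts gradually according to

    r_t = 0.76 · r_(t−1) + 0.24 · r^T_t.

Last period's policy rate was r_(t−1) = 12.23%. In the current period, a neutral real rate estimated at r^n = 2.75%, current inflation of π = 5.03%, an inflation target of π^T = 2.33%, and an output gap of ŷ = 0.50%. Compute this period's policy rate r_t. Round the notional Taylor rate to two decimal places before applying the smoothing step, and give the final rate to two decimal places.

11.58%

r^T_t = 2.75 + 5.03 + 0.5 × (5.03 − 2.33) + 0.76 × 0.50
   = 2.75 + 5.03 + 1.35 + 0.38 = 9.51
r_t = 0.76 × 12.23 + 0.24 × 9.51 = 9.2948 + 2.2824 = 11.58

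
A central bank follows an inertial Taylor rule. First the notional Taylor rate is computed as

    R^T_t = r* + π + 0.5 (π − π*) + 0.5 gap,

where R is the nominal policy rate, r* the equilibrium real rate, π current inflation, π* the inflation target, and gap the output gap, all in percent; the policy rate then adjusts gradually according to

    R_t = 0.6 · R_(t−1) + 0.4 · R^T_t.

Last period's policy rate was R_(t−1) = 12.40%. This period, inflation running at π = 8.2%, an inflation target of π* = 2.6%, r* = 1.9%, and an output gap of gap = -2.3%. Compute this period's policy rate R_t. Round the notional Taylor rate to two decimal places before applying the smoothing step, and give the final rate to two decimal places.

R^T_t = 1.9 + 8.2 + 0.5 × (8.2 − 2.6) + 0.5 × (-2.3)
   = 1.9 + 8.2 + 2.8 − 1.15 = 11.75
R_t = 0.6 × 12.40 + 0.4 × 11.75 = 7.44 + 4.7 = 12.14

12.14%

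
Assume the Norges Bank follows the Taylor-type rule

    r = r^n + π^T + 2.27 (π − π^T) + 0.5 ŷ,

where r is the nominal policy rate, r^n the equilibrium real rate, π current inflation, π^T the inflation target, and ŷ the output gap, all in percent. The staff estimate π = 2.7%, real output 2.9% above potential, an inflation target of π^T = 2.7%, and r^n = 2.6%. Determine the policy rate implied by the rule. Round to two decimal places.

6.75%

Output 2.9% above potential → ŷ = 2.9.
r = 2.6 + 2.7 + 2.27 × (2.7 − 2.7) + 0.5 × 2.9
   = 2.6 + 2.7 + 0 + 1.45 = 6.75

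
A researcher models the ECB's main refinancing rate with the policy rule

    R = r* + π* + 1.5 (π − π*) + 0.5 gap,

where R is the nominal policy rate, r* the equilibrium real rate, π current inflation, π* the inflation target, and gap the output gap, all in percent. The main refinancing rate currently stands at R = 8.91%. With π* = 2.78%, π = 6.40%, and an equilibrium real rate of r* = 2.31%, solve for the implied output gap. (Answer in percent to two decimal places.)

-3.22%

0.5 gap = 8.91 − 2.31 − 2.78 − 1.5 × (6.40 − 2.78) = -1.61
gap = -1.61 / 0.5 = -3.22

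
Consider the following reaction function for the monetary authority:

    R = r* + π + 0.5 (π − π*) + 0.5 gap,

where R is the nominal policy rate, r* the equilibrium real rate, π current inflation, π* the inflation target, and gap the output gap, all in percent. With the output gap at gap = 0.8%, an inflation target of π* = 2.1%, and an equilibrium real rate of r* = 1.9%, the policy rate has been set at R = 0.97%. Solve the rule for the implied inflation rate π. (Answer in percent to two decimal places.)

Collecting π: R = r* + (1 + 0.5) π − 0.5 π* + 0.5 gap
1.5 π = 0.97 − 1.9 + 0.5 × 2.1 − 0.5 × 0.8 = -0.28
π = -0.28 / 1.5 = -0.19

-0.19%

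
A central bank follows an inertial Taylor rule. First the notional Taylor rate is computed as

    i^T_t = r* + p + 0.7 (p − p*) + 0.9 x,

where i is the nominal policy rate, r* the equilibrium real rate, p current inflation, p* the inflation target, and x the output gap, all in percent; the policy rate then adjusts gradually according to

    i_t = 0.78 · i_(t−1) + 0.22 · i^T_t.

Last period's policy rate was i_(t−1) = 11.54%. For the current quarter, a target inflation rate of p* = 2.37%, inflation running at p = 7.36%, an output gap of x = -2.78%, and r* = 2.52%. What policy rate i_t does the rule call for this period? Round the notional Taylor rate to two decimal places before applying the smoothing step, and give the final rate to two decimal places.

i^T_t = 2.52 + 7.36 + 0.7 × (7.36 − 2.37) + 0.9 × (-2.78)
   = 2.52 + 7.36 + 3.493 − 2.502 = 10.87
i_t = 0.78 × 11.54 + 0.22 × 10.87 = 9.0012 + 2.3914 = 11.39

11.39%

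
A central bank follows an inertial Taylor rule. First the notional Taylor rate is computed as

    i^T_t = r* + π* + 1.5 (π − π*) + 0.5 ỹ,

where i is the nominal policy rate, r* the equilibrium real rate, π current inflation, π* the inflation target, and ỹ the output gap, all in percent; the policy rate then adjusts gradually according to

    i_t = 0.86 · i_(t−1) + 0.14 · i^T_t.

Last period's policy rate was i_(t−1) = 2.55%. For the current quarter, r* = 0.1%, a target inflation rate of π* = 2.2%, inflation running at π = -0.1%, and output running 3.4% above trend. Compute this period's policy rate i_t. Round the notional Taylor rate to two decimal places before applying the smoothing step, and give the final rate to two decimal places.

Output 3.4% above potential → ỹ = 3.4.
i^T_t = 0.1 + 2.2 + 1.5 × (-0.1 − 2.2) + 0.5 × 3.4
   = 0.1 + 2.2 − 3.45 + 1.7 = 0.55
i_t = 0.86 × 2.55 + 0.14 × 0.55 = 2.193 + 0.077 = 2.27

2.27%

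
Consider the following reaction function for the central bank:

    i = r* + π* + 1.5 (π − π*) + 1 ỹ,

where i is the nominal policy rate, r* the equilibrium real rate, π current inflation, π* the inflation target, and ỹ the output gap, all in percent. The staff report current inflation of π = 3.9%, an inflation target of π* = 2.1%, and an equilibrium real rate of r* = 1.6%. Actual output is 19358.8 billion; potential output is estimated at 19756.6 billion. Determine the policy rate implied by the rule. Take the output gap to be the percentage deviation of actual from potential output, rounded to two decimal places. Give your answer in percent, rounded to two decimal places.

4.39%

Output gap = 100 × (19358.8 − 19756.6) / 19756.6 = -2.01%.
i = 1.60 + 2.10 + 1.5 × (3.90 − 2.10) + 1 × (-2.01)
   = 1.60 + 2.1 + 2.7 − 2.01 = 4.39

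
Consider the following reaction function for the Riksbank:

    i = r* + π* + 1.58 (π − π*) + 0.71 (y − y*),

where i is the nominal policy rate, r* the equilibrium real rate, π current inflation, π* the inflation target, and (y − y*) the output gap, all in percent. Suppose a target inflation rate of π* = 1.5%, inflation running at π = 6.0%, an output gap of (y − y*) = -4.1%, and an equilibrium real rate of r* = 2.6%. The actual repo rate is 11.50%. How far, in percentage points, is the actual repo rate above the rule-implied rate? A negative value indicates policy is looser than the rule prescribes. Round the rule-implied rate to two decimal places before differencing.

i = 2.6 + 1.5 + 1.58 × (6.0 − 1.5) + 0.71 × (-4.1)
   = 2.6 + 1.5 + 7.11 − 2.911 = 8.30
Deviation = 11.50 − 8.30 = 3.20 pp.

3.20 pp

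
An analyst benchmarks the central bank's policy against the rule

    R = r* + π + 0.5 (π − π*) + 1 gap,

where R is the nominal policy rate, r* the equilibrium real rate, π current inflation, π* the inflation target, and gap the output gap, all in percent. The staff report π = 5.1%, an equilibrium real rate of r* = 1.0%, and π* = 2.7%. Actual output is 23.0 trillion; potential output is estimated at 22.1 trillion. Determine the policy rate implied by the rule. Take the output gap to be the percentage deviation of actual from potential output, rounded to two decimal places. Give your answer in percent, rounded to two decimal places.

11.37%

Output gap = 100 × (23.0 − 22.1) / 22.1 = 4.07%.
R = 1.00 + 5.10 + 0.5 × (5.10 − 2.70) + 1 × 4.07
   = 1.00 + 5.1 + 1.2 + 4.07 = 11.37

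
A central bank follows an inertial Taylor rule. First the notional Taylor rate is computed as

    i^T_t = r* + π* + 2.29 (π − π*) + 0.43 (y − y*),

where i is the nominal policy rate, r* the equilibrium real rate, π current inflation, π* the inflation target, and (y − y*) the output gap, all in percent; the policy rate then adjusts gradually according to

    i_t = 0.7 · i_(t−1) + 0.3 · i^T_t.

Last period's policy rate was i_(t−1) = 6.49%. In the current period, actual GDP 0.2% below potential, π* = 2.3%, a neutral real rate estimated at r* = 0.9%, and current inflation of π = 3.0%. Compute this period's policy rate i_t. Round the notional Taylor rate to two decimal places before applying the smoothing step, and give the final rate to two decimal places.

5.96%

Output 0.2% below potential → (y − y*) = -0.2.
i^T_t = 0.9 + 2.3 + 2.29 × (3.0 − 2.3) + 0.43 × (-0.2)
   = 0.9 + 2.3 + 1.603 − 0.086 = 4.72
i_t = 0.7 × 6.49 + 0.3 × 4.72 = 4.543 + 1.416 = 5.96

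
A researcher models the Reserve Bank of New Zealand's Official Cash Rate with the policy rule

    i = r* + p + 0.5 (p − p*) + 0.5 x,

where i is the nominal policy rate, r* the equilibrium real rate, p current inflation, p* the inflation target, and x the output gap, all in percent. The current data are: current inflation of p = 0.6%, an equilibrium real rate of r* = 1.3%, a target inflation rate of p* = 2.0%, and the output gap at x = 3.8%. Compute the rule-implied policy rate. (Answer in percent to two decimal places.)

i = 1.3 + 0.6 + 0.5 × (0.6 − 2.0) + 0.5 × 3.8
   = 1.3 + 0.6 − 0.7 + 1.9 = 3.10

3.10%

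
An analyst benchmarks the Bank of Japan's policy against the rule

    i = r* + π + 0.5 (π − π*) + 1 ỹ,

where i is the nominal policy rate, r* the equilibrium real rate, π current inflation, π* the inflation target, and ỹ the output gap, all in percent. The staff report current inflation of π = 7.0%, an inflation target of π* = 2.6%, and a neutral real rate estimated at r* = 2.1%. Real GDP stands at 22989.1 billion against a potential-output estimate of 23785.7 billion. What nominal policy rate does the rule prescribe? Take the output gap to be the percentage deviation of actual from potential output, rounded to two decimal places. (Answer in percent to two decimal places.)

Output gap = 100 × (22989.1 − 23785.7) / 23785.7 = -3.35%.
i = 2.10 + 7.00 + 0.5 × (7.00 − 2.60) + 1 × (-3.35)
   = 2.10 + 7 + 2.2 − 3.35 = 7.95

7.95%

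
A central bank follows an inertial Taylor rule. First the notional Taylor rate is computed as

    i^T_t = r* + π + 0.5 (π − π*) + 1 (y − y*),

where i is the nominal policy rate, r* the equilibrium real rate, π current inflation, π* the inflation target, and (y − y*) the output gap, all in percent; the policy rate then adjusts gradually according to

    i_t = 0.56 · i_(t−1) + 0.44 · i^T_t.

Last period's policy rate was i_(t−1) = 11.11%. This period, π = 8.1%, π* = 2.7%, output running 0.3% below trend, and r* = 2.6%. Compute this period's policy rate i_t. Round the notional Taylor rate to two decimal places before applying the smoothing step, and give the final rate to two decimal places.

Output 0.3% below potential → (y − y*) = -0.3.
i^T_t = 2.6 + 8.1 + 0.5 × (8.1 − 2.7) + 1 × (-0.3)
   = 2.6 + 8.1 + 2.7 − 0.3 = 13.10
i_t = 0.56 × 11.11 + 0.44 × 13.10 = 6.2216 + 5.764 = 11.99

11.99%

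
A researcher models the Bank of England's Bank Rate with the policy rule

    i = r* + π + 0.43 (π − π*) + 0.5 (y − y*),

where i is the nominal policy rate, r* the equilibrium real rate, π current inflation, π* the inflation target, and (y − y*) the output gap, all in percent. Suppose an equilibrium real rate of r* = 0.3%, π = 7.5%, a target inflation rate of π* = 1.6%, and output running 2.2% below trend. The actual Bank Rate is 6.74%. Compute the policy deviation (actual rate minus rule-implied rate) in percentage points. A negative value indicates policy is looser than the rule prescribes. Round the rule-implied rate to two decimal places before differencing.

Output 2.2% below potential → (y − y*) = -2.2.
i = 0.3 + 7.5 + 0.43 × (7.5 − 1.6) + 0.5 × (-2.2)
   = 0.3 + 7.5 + 2.537 − 1.1 = 9.24
Deviation = 6.74 − 9.24 = -2.50 pp.

-2.50 pp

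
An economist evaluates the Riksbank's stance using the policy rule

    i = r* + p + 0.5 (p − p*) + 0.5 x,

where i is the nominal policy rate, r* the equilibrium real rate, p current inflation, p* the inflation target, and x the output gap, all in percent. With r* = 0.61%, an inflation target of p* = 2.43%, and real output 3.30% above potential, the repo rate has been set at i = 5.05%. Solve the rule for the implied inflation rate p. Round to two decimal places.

2.67%

Output 3.30% above potential → x = 3.30.
Collecting p: i = r* + (1 + 0.5) p − 0.5 p* + 0.5 x
1.5 p = 5.05 − 0.61 + 0.5 × 2.43 − 0.5 × 3.30 = 4.005
p = 4.005 / 1.5 = 2.67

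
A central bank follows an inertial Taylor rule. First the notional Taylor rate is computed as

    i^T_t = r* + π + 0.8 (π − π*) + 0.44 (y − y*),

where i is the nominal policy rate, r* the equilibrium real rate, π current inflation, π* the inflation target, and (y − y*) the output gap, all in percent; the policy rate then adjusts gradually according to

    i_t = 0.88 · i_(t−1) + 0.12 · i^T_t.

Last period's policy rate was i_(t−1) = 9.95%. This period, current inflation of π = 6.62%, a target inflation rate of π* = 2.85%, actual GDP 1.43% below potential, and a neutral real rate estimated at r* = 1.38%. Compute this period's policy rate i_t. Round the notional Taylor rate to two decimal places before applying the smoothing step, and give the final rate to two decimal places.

10.00%

Output 1.43% below potential → (y − y*) = -1.43.
i^T_t = 1.38 + 6.62 + 0.8 × (6.62 − 2.85) + 0.44 × (-1.43)
   = 1.38 + 6.62 + 3.016 − 0.6292 = 10.39
i_t = 0.88 × 9.95 + 0.12 × 10.39 = 8.756 + 1.2468 = 10.00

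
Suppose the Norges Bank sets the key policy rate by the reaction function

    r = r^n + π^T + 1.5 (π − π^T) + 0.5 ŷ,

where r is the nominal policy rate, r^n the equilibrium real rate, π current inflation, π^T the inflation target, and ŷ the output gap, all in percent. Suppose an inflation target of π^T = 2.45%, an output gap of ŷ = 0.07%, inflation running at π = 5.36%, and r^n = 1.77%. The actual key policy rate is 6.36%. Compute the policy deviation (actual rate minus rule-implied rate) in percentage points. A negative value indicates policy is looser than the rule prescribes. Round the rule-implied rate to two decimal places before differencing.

r = 1.77 + 2.45 + 1.5 × (5.36 − 2.45) + 0.5 × 0.07
   = 1.77 + 2.45 + 4.365 + 0.035 = 8.62
Deviation = 6.36 − 8.62 = -2.26 pp.

-2.26 pp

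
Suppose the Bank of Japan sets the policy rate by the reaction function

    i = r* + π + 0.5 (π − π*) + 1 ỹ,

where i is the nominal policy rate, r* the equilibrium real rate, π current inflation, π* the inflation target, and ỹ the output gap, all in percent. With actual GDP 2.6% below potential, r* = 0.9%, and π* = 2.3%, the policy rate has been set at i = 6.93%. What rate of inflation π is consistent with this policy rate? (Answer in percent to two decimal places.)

Output 2.6% below potential → ỹ = -2.6.
Collecting π: i = r* + (1 + 0.5) π − 0.5 π* + 1 ỹ
1.5 π = 6.93 − 0.9 + 0.5 × 2.3 − 1 × (-2.6) = 9.78
π = 9.78 / 1.5 = 6.52

6.52%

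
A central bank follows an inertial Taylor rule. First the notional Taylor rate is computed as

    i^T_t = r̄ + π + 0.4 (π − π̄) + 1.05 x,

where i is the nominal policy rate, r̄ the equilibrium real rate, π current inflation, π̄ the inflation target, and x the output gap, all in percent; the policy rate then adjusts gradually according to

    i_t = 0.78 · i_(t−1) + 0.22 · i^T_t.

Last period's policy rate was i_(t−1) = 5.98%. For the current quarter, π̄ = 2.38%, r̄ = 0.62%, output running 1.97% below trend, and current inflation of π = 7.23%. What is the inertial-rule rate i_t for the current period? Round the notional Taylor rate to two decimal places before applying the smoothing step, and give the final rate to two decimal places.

Output 1.97% below potential → x = -1.97.
i^T_t = 0.62 + 7.23 + 0.4 × (7.23 − 2.38) + 1.05 × (-1.97)
   = 0.62 + 7.23 + 1.94 − 2.0685 = 7.72
i_t = 0.78 × 5.98 + 0.22 × 7.72 = 4.6644 + 1.6984 = 6.36

6.36%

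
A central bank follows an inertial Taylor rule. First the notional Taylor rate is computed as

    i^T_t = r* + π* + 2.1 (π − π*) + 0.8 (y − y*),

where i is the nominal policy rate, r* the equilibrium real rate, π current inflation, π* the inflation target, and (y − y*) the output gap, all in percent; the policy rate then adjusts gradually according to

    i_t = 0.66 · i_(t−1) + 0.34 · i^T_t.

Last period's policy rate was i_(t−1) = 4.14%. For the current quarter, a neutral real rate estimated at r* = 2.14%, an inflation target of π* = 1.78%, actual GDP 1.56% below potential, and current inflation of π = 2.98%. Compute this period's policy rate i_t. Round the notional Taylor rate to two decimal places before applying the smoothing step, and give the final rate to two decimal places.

Output 1.56% below potential → (y − y*) = -1.56.
i^T_t = 2.14 + 1.78 + 2.1 × (2.98 − 1.78) + 0.8 × (-1.56)
   = 2.14 + 1.78 + 2.52 − 1.248 = 5.19
i_t = 0.66 × 4.14 + 0.34 × 5.19 = 2.7324 + 1.7646 = 4.50

4.50%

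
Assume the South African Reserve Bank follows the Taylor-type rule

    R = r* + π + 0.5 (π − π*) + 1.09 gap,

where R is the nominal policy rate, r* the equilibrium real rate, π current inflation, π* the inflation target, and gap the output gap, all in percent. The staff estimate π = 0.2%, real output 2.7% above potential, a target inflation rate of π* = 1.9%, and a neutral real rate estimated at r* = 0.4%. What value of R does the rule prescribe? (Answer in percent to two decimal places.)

Output 2.7% above potential → gap = 2.7.
R = 0.4 + 0.2 + 0.5 × (0.2 − 1.9) + 1.09 × 2.7
   = 0.4 + 0.2 − 0.85 + 2.943 = 2.69

2.69%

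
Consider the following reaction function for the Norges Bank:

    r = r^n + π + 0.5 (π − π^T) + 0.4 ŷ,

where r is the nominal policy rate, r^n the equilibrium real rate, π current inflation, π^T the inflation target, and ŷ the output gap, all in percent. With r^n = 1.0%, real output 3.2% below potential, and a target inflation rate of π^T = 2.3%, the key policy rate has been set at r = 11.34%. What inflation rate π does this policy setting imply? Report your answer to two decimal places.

Output 3.2% below potential → ŷ = -3.2.
Collecting π: r = r^n + (1 + 0.5) π − 0.5 π^T + 0.4 ŷ
1.5 π = 11.34 − 1.0 + 0.5 × 2.3 − 0.4 × (-3.2) = 12.77
π = 12.77 / 1.5 = 8.51

8.51%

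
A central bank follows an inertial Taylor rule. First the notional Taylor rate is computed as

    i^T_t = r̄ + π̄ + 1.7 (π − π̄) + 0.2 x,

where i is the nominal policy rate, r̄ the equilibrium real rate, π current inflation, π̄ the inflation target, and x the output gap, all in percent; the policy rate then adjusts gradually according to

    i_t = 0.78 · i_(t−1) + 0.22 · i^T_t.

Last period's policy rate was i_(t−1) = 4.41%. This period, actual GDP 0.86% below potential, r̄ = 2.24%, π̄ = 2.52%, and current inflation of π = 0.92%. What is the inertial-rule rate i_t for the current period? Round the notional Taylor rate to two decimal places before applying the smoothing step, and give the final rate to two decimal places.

Output 0.86% below potential → x = -0.86.
i^T_t = 2.24 + 2.52 + 1.7 × (0.92 − 2.52) + 0.2 × (-0.86)
   = 2.24 + 2.52 − 2.72 − 0.172 = 1.87
i_t = 0.78 × 4.41 + 0.22 × 1.87 = 3.4398 + 0.4114 = 3.85

3.85%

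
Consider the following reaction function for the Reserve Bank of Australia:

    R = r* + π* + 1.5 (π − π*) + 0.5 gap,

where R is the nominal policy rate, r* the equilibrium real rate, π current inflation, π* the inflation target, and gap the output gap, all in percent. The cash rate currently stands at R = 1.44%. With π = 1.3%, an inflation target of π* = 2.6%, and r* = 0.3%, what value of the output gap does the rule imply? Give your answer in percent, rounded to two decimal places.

0.98%

0.5 gap = 1.44 − 0.3 − 2.6 − 1.5 × (1.3 − 2.6) = 0.49
gap = 0.49 / 0.5 = 0.98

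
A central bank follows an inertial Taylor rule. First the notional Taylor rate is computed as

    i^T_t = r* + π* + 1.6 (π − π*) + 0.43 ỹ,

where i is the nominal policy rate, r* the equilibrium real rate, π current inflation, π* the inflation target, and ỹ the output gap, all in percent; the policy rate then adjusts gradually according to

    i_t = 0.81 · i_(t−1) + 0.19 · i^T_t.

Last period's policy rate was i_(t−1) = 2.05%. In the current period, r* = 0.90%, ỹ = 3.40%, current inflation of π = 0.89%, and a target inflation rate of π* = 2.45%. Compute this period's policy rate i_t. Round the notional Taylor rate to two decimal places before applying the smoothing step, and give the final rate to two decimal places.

i^T_t = 0.90 + 2.45 + 1.6 × (0.89 − 2.45) + 0.43 × 3.40
   = 0.90 + 2.45 − 2.496 + 1.462 = 2.32
i_t = 0.81 × 2.05 + 0.19 × 2.32 = 1.6605 + 0.4408 = 2.10

2.10%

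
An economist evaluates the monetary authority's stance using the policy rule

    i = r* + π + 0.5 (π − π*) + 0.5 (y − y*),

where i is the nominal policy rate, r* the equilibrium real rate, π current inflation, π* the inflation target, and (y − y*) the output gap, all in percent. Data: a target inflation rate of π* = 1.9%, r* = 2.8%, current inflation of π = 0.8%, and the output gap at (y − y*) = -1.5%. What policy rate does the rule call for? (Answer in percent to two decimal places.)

i = 2.8 + 0.8 + 0.5 × (0.8 − 1.9) + 0.5 × (-1.5)
   = 2.8 + 0.8 − 0.55 − 0.75 = 2.30

2.30%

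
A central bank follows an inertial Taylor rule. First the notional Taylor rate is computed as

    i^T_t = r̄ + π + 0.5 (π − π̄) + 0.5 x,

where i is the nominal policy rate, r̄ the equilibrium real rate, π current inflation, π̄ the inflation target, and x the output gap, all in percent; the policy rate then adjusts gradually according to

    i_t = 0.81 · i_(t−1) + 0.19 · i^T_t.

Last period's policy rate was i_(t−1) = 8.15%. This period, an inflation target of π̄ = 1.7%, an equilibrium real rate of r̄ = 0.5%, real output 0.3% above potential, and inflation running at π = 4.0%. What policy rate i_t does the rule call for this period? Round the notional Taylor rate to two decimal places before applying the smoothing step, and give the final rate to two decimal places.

Output 0.3% above potential → x = 0.3.
i^T_t = 0.5 + 4.0 + 0.5 × (4.0 − 1.7) + 0.5 × 0.3
   = 0.5 + 4 + 1.15 + 0.15 = 5.80
i_t = 0.81 × 8.15 + 0.19 × 5.80 = 6.6015 + 1.102 = 7.70

7.70%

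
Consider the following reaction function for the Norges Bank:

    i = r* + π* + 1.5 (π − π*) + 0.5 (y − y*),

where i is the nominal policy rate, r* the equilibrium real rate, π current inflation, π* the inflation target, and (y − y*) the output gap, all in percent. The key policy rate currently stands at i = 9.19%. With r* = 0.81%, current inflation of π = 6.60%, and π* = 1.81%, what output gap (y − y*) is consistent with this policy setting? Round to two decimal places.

0.5 (y − y*) = 9.19 − 0.81 − 1.81 − 1.5 × (6.60 − 1.81) = -0.615
(y − y*) = -0.615 / 0.5 = -1.23

-1.23%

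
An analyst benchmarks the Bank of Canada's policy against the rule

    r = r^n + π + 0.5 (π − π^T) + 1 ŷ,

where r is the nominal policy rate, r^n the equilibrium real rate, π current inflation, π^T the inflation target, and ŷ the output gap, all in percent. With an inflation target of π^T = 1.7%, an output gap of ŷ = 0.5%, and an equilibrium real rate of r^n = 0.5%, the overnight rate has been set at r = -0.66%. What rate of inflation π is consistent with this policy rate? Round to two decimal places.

Collecting π: r = r^n + (1 + 0.5) π − 0.5 π^T + 1 ŷ
1.5 π = -0.66 − 0.5 + 0.5 × 1.7 − 1 × 0.5 = -0.81
π = -0.81 / 1.5 = -0.54

-0.54%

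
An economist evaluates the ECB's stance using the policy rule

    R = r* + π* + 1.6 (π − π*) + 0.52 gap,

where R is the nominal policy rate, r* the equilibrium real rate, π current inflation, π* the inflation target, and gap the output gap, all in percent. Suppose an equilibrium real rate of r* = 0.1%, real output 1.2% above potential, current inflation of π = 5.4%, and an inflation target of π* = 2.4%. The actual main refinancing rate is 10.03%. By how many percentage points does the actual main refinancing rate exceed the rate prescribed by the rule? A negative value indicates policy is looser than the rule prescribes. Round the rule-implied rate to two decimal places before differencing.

Output 1.2% above potential → gap = 1.2.
R = 0.1 + 2.4 + 1.6 × (5.4 − 2.4) + 0.52 × 1.2
   = 0.1 + 2.4 + 4.8 + 0.624 = 7.92
Deviation = 10.03 − 7.92 = 2.11 pp.

2.11 pp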